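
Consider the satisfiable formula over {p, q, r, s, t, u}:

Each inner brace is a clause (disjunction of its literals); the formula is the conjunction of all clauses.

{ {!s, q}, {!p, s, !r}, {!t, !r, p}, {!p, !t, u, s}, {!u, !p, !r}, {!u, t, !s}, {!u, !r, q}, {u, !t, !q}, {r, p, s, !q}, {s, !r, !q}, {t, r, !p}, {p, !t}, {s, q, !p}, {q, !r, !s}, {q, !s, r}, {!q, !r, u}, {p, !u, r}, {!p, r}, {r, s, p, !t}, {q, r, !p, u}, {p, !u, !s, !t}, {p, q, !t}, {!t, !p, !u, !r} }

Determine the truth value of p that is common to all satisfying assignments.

Suppose p = true.
The clause (r) is unit, so r = true.
The clause (s) is unit, so s = true.
The clause (q) is unit, so q = true.
The clause (!u) is unit, so u = false.
That conflicts with the unit clause (u).
So every satisfying assignment has p = False.

False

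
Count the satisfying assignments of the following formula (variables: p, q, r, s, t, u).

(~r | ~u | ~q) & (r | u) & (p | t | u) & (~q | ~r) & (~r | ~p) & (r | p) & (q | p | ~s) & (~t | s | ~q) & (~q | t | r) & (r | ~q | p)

8

There are 2^6 = 64 truth assignments over (p, q, r, s, t, u).
Split on t. With t = 1, the clauses containing t are satisfied and ~t drops from the rest; 5 of the 2^5 = 32 assignments to the other variables satisfy what remains.
With t = 0, by the same count on the reduced clause set, 3 assignments work.
(One model: p=F, q=F, r=T, s=F, t=F, u=T.)
Total: 5 + 3 = 8.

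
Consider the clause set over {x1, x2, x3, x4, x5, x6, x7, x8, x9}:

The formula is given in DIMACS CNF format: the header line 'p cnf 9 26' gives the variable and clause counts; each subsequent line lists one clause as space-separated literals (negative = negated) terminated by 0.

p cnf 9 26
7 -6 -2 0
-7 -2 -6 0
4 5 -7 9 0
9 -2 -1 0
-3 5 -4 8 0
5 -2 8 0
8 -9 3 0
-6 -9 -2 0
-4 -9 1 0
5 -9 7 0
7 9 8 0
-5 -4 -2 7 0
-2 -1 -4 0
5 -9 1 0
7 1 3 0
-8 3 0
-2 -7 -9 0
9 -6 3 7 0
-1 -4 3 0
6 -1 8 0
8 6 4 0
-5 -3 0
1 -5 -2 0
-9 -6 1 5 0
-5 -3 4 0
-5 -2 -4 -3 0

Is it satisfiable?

Satisfiable

Try x8 = True.
The clause (x3) is unit, so x3 = True.
The clause (¬x5) is unit, so x5 = False.
Try x9 = False.
Try x4 = True.
Try x2 = False.
No clause remains; x1, x6, x7 are free.
A satisfying assignment: x1=True,  x2=False,  x3=True,  x4=True,  x5=False,  x6=True,  x7=False,  x8=True,  x9=False.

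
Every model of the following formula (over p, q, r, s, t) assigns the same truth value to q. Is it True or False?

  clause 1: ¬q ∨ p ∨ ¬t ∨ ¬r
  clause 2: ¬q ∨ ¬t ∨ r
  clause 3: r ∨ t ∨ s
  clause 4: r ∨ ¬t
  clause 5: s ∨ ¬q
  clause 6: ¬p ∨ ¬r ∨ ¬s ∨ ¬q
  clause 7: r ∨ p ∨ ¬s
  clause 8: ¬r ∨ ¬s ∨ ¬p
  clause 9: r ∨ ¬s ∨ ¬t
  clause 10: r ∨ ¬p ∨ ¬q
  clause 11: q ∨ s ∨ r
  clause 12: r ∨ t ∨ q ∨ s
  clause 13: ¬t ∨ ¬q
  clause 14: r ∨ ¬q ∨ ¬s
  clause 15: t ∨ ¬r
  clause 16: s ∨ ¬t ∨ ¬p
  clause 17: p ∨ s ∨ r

Suppose q = True.
From the singleton clause (s), s = True.
From the singleton clause (¬t), t = False.
From the singleton clause (r), r = True.
That conflicts with the unit clause (¬r).
So every satisfying assignment has q = False.

False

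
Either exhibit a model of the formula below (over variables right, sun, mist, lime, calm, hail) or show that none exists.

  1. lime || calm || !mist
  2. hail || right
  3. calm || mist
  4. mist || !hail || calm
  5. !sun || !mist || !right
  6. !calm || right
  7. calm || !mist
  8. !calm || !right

Try hail = true.
Try calm = true.
From the singleton clause (right), right = true.
That conflicts with the unit clause (!right).
Undo calm and try calm = false.
From the singleton clause (mist), mist = true.
That conflicts with the unit clause (!mist).
Either choice for calm ends in contradiction.
Undo hail and try hail = false.
From the singleton clause (right), right = true.
From the singleton clause (!calm), calm = false.
From the singleton clause (mist), mist = true.
That conflicts with the unit clause (!mist).
Either choice for hail ends in contradiction.

UNSATISFIABLE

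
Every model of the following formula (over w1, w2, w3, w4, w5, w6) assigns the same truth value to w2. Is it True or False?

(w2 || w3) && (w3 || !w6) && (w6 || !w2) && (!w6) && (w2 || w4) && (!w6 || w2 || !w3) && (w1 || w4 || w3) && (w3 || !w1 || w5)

Suppose w2 = true.
(w6) alone gives w6 = true.
Now (!w6) is unsatisfied and unit — conflict.
So every satisfying assignment has w2 = False.

False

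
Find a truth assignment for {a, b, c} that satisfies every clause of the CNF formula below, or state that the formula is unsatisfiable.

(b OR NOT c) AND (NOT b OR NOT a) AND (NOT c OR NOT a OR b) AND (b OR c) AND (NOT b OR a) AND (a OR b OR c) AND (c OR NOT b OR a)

Suppose b = true.
Unit clause (NOT a) forces a = false.
But (a) is also a unit clause — contradiction.
Backtrack on b: now try b = false.
Unit clause (NOT c) forces c = false.
But (c) is also a unit clause — contradiction.
Neither b = true nor b = false works.

UNSATISFIABLE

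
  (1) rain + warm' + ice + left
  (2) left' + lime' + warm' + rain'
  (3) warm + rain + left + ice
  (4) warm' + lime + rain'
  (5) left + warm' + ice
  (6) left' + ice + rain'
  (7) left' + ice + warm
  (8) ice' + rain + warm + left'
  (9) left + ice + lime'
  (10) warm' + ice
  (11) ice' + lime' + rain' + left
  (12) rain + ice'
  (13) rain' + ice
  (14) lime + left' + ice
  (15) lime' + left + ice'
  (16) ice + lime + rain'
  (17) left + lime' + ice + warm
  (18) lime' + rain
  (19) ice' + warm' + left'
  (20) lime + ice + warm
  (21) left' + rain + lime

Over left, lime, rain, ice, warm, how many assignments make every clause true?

3

There are 2^5 = 32 truth assignments over (left, lime, rain, ice, warm).
Split on lime. With lime = 1, the clauses containing lime are satisfied and lime' drops from the rest; 1 of the 2^4 = 16 assignments to the other variables satisfy what remains.
With lime = 0, by the same count on the reduced clause set, 2 assignments work.
(One model: left=F, lime=F, rain=T, ice=T, warm=F.)
Total: 1 + 2 = 3.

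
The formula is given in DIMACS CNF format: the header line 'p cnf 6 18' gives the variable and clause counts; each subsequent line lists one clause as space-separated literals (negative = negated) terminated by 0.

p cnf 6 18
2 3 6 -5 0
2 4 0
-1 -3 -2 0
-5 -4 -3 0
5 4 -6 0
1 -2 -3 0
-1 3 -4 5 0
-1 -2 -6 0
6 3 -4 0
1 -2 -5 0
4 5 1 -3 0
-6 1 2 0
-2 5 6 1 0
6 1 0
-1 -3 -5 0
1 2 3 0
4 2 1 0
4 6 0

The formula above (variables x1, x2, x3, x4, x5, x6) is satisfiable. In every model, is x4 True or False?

True

Suppose x4 = False.
(x2) alone gives x2 = True.
(x6) alone gives x6 = True.
(x5) alone gives x5 = True.
(¬x1) alone gives x1 = False.
That conflicts with the unit clause (x1).
So every satisfying assignment has x4 = True.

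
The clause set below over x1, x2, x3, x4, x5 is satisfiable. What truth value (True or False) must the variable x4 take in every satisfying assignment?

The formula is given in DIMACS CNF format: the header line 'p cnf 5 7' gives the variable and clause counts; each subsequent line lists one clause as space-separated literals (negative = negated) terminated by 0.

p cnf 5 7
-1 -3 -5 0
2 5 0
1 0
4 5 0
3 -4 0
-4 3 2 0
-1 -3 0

False

Suppose x4 = True.
(x1) alone gives x1 = True.
(x3) alone gives x3 = True.
But (¬x3) is also a unit clause — contradiction.
So every satisfying assignment has x4 = False.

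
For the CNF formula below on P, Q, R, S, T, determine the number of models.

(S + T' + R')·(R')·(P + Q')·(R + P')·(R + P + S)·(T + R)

There are 2^5 = 32 truth assignments over (P, Q, R, S, T).
Split on Q. With Q = 1, the clauses containing Q are satisfied and Q' drops from the rest; 0 of the 2^4 = 16 assignments to the other variables satisfy what remains.
With Q = 0, by the same count on the reduced clause set, 1 assignment works.
Total: 0 + 1 = 1.

1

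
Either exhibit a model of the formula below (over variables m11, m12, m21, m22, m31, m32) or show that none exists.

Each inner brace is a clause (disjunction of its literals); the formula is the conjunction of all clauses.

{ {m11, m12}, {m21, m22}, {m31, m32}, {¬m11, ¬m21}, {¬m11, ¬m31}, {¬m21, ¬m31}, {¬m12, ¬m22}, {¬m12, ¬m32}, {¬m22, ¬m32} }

UNSATISFIABLE

Branch on m11: set m11 = True.
The clause (¬m21) is unit, so m21 = False.
The clause (m22) is unit, so m22 = True.
The clause (¬m31) is unit, so m31 = False.
The clause (m32) is unit, so m32 = True.
But (¬m32) is also a unit clause — contradiction.
So m11 must be the other value — set m11 = False.
The clause (m12) is unit, so m12 = True.
The clause (¬m22) is unit, so m22 = False.
The clause (m21) is unit, so m21 = True.
The clause (¬m31) is unit, so m31 = False.
The clause (m32) is unit, so m32 = True.
But (¬m32) is also a unit clause — contradiction.
Neither m11 = True nor m11 = False works.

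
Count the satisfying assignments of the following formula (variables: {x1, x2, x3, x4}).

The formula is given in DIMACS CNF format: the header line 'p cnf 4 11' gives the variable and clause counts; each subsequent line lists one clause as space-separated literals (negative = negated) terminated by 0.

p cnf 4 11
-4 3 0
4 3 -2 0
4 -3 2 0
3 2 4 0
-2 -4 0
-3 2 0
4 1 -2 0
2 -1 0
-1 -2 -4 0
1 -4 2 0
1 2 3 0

There are 2^4 = 16 truth assignments over (x1, x2, x3, x4).
Check each against the 11 clauses (columns in the order x1, x2, x3, x4):
  F F F F  ✗ fails (x3 ∨ x2 ∨ x4)
  F F F T  ✗ fails (¬x4 ∨ x3)
  F F T F  ✗ fails (x4 ∨ ¬x3 ∨ x2)
  F F T T  ✗ fails (¬x3 ∨ x2)
  F T F F  ✗ fails (x4 ∨ x3 ∨ ¬x2)
  F T F T  ✗ fails (¬x4 ∨ x3)
  F T T F  ✗ fails (x4 ∨ x1 ∨ ¬x2)
  F T T T  ✗ fails (¬x2 ∨ ¬x4)
  T F F F  ✗ fails (x3 ∨ x2 ∨ x4)
  T F F T  ✗ fails (¬x4 ∨ x3)
  T F T F  ✗ fails (x4 ∨ ¬x3 ∨ x2)
  T F T T  ✗ fails (¬x3 ∨ x2)
  T T F F  ✗ fails (x4 ∨ x3 ∨ ¬x2)
  T T F T  ✗ fails (¬x4 ∨ x3)
  T T T F  ✓ satisfies all
  T T T T  ✗ fails (¬x2 ∨ ¬x4)
1 of the 16 rows is a model.

1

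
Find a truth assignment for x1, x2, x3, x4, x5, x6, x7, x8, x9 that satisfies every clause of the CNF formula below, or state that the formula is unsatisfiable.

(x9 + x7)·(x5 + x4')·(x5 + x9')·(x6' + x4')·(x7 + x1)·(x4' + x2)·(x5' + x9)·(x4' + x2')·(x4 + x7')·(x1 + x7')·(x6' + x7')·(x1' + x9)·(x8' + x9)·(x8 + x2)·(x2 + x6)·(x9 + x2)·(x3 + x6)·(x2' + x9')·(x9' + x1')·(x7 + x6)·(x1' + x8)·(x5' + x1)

UNSATISFIABLE

Case x9 = 1:
(x5) alone gives x5 = 1.
(x2') alone gives x2 = 0.
(x4') alone gives x4 = 0.
(x7') alone gives x7 = 0.
(x1) alone gives x1 = 1.
That conflicts with the unit clause (x1').
That branch fails; take x9 = 0 instead.
(x7) alone gives x7 = 1.
(x5') alone gives x5 = 0.
(x4') alone gives x4 = 0.
That conflicts with the unit clause (x4).
Both values of x9 lead to a conflict.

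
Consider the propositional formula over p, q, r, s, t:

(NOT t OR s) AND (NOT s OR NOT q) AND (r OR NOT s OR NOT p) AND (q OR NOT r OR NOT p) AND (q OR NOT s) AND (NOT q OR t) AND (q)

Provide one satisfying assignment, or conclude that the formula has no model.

UNSATISFIABLE

Unit clause (q) forces q = true.
Unit clause (NOT s) forces s = false.
Unit clause (NOT t) forces t = false.
That conflicts with the unit clause (t).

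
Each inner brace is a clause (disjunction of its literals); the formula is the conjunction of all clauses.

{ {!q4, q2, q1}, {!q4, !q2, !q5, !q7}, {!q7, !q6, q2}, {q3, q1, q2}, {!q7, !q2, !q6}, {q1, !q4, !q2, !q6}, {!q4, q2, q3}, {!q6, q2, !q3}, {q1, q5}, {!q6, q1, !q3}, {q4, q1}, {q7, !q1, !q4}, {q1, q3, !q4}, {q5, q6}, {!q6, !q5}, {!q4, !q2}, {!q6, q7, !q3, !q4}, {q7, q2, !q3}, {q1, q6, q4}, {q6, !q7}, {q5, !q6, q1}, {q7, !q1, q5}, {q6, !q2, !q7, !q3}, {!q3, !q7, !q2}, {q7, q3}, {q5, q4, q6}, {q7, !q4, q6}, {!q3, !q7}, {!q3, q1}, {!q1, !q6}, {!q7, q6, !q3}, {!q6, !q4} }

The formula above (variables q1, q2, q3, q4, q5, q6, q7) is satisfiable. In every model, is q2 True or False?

True

Suppose q2 = false.
Case q4 = false:
The clause (q1) is unit, so q1 = true.
The clause (!q6) is unit, so q6 = false.
The clause (q5) is unit, so q5 = true.
The clause (!q7) is unit, so q7 = false.
The clause (!q3) is unit, so q3 = false.
Now (q3) is unsatisfied and unit — conflict.
Undo q4 and try q4 = true.
The clause (q1) is unit, so q1 = true.
The clause (q3) is unit, so q3 = true.
The clause (!q6) is unit, so q6 = false.
The clause (q7) is unit, so q7 = true.
Now (!q7) is unsatisfied and unit — conflict.
Either choice for q4 ends in contradiction.
So every satisfying assignment has q2 = True.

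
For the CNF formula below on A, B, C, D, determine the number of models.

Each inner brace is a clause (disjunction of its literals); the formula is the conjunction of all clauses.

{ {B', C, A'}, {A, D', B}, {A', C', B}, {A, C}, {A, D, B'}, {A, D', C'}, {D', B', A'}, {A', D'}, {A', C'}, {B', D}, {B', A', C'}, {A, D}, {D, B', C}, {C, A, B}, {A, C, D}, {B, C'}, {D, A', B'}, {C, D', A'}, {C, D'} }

There are 2^4 = 16 truth assignments over (A, B, C, D).
Check each against the 19 clauses (columns in the order A, B, C, D):
  F F F F  ✗ fails (A + C)
  F F F T  ✗ fails (A + D' + B)
  F F T F  ✗ fails (A + D)
  F F T T  ✗ fails (A + D' + B)
  F T F F  ✗ fails (A + C)
  F T F T  ✗ fails (A + C)
  F T T F  ✗ fails (A + D + B')
  F T T T  ✗ fails (A + D' + C')
  T F F F  ✓ satisfies all
  T F F T  ✗ fails (A' + D')
  T F T F  ✗ fails (A' + C' + B)
  T F T T  ✗ fails (A' + C' + B)
  T T F F  ✗ fails (B' + C + A')
  T T F T  ✗ fails (B' + C + A')
  T T T F  ✗ fails (A' + C')
  T T T T  ✗ fails (D' + B' + A')
1 of the 16 rows is a model.

1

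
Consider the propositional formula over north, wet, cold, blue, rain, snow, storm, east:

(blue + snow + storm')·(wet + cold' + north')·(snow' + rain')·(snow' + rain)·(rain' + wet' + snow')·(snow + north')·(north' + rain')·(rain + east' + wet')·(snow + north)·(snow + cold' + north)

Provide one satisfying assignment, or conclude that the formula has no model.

UNSATISFIABLE

Suppose snow = 0.
Unit clause (north') forces north = 0.
That conflicts with the unit clause (north).
Undo snow and try snow = 1.
Unit clause (rain') forces rain = 0.
That conflicts with the unit clause (rain).
Neither snow = 1 nor snow = 0 works.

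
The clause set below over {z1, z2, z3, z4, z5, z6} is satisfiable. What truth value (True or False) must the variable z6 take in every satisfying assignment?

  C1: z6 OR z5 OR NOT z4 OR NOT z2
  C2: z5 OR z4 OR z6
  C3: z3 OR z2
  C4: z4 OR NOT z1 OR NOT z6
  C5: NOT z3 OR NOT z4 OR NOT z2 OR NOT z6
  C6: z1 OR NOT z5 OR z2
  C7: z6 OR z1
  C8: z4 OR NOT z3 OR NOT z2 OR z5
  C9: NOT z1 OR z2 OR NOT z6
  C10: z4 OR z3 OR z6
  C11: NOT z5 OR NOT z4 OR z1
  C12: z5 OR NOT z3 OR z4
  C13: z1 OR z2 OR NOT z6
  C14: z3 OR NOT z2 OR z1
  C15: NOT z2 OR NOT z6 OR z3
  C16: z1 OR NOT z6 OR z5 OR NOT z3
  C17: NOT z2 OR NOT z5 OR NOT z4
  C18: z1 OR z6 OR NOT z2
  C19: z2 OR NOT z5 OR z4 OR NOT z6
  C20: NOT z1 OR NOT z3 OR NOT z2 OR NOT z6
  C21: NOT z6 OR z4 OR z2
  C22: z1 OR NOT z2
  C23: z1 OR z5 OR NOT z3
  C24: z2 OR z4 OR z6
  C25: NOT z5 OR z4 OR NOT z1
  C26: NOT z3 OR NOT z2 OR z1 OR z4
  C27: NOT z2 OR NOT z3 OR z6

False

Suppose z6 = true.
Suppose z3 = true.
Suppose z4 = true.
(NOT z2) alone gives z2 = false.
(NOT z1) alone gives z1 = false.
Now (z1) is unsatisfied and unit — conflict.
So z4 must be the other value — set z4 = false.
(NOT z1) alone gives z1 = false.
(z5) alone gives z5 = true.
(z2) alone gives z2 = true.
Now (NOT z2) is unsatisfied and unit — conflict.
Both values of z4 lead to a conflict.
So z3 must be the other value — set z3 = false.
(z2) alone gives z2 = true.
Now (NOT z2) is unsatisfied and unit — conflict.
Both values of z3 lead to a conflict.
So every satisfying assignment has z6 = False.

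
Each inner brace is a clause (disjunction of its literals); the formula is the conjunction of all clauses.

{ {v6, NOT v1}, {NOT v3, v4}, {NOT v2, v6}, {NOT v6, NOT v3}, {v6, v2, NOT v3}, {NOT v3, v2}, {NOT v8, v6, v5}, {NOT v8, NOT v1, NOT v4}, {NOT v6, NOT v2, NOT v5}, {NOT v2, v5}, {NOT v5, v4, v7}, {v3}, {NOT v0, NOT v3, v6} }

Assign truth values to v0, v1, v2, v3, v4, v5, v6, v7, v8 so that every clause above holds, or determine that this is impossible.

UNSATISFIABLE

(v3) alone gives v3 = true.
(v4) alone gives v4 = true.
(NOT v6) alone gives v6 = false.
(NOT v1) alone gives v1 = false.
(NOT v2) alone gives v2 = false.
But (v2) is also a unit clause — contradiction.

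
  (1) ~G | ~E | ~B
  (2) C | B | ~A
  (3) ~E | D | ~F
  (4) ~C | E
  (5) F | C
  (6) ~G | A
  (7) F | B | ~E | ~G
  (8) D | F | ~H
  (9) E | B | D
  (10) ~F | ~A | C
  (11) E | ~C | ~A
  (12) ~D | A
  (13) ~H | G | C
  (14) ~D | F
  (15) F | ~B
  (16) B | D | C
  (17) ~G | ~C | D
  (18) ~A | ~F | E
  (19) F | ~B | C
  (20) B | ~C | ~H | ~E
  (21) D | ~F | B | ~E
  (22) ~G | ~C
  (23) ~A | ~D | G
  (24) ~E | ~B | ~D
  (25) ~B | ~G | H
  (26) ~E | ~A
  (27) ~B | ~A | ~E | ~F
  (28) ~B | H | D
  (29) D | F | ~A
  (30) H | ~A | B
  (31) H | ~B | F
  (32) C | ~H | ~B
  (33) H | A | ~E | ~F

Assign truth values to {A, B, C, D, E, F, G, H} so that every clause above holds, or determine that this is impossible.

Suppose C = 1.
The clause (E) is unit, so E = 1.
The clause (~G) is unit, so G = 0.
The clause (~A) is unit, so A = 0.
The clause (~D) is unit, so D = 0.
The clause (~F) is unit, so F = 0.
The clause (~H) is unit, so H = 0.
The clause (~B) is unit, so B = 0.
This assignment satisfies each clause.

A ↦ 0, B ↦ 0, C ↦ 1, D ↦ 0, E ↦ 1, F ↦ 0, G ↦ 0, H ↦ 0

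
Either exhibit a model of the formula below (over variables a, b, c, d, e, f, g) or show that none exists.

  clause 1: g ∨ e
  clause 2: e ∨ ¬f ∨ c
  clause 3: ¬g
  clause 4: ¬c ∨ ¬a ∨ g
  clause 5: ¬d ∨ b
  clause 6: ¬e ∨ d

a ↦ True; b ↦ True; c ↦ False; d ↦ True; e ↦ True; f ↦ False; g ↦ False

Unit clause (¬g) forces g = False.
Unit clause (e) forces e = True.
Unit clause (d) forces d = True.
Unit clause (b) forces b = True.
Try c = False.
Every clause is now satisfied; a, f are unconstrained.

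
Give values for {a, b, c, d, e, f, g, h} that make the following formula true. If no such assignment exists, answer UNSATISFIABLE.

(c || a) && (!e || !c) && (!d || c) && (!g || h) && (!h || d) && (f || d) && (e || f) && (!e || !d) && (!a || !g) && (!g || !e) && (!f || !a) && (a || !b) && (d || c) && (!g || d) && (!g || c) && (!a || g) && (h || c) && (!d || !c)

a: false, b: false, c: true, d: false, e: false, f: true, g: false, h: false

Try c = true.
Unit clause (!e) forces e = false.
Unit clause (f) forces f = true.
Unit clause (!a) forces a = false.
Unit clause (!b) forces b = false.
Unit clause (!d) forces d = false.
Unit clause (!h) forces h = false.
Unit clause (!g) forces g = false.
Every clause now holds.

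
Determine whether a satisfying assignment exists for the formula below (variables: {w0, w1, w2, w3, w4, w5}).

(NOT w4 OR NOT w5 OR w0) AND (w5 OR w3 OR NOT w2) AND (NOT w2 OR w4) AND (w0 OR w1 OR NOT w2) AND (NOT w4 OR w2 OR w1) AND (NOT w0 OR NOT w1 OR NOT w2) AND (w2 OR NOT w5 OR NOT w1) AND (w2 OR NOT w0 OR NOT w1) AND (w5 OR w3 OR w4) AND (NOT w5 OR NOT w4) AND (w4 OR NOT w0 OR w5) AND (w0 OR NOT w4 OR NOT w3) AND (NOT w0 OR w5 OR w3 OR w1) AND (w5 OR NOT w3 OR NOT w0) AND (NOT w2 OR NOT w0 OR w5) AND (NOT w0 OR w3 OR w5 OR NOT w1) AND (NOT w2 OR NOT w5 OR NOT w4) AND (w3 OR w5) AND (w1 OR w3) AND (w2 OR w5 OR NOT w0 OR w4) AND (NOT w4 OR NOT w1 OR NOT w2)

Suppose w2 = false.
Suppose w4 = false.
Suppose w5 = true.
From the singleton clause (NOT w1), w1 = false.
From the singleton clause (w3), w3 = true.
No clause remains; w0 is free.
A satisfying assignment: w0 ↦ false,  w1 ↦ false,  w2 ↦ false,  w3 ↦ true,  w4 ↦ false,  w5 ↦ true.

Yes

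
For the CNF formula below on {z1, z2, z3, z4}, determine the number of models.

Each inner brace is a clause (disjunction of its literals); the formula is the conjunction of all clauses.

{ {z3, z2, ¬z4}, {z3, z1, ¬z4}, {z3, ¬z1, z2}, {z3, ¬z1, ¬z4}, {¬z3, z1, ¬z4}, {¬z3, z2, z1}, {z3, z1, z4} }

6

There are 2^4 = 16 truth assignments over (z1, z2, z3, z4).
Check each against the 7 clauses (columns in the order z1, z2, z3, z4):
  F F F F  ✗ fails (z3 ∨ z1 ∨ z4)
  F F F T  ✗ fails (z3 ∨ z2 ∨ ¬z4)
  F F T F  ✗ fails (¬z3 ∨ z2 ∨ z1)
  F F T T  ✗ fails (¬z3 ∨ z1 ∨ ¬z4)
  F T F F  ✗ fails (z3 ∨ z1 ∨ z4)
  F T F T  ✗ fails (z3 ∨ z1 ∨ ¬z4)
  F T T F  ✓ satisfies all
  F T T T  ✗ fails (¬z3 ∨ z1 ∨ ¬z4)
  T F F F  ✗ fails (z3 ∨ ¬z1 ∨ z2)
  T F F T  ✗ fails (z3 ∨ z2 ∨ ¬z4)
  T F T F  ✓ satisfies all
  T F T T  ✓ satisfies all
  T T F F  ✓ satisfies all
  T T F T  ✗ fails (z3 ∨ ¬z1 ∨ ¬z4)
  T T T F  ✓ satisfies all
  T T T T  ✓ satisfies all
6 of the 16 rows are models.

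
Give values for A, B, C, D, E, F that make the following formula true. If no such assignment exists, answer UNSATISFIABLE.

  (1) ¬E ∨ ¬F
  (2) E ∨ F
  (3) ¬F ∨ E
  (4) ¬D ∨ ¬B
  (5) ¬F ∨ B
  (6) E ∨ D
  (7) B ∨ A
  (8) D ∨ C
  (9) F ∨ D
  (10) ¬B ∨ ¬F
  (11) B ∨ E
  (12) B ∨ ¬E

Branch on E: set E = False.
(F) alone gives F = True.
Now (¬F) is unsatisfied and unit — conflict.
So E must be the other value — set E = True.
(¬F) alone gives F = False.
(D) alone gives D = True.
(¬B) alone gives B = False.
Now (B) is unsatisfied and unit — conflict.
Neither E = True nor E = False works.

UNSATISFIABLE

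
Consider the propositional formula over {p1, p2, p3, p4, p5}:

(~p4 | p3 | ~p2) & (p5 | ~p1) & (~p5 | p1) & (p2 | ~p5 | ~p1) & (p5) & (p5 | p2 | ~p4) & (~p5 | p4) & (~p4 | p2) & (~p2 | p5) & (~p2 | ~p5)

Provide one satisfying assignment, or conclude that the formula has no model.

The clause (p5) is unit, so p5 = 1.
The clause (p1) is unit, so p1 = 1.
The clause (p2) is unit, so p2 = 1.
Now (~p2) is unsatisfied and unit — conflict.

UNSATISFIABLE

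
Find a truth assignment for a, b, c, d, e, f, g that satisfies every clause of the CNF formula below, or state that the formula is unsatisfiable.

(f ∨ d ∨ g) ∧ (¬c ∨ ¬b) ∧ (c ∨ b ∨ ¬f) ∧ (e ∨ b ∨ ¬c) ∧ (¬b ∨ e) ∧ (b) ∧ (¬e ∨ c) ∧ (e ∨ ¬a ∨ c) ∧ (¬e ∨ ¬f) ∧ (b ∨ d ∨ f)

UNSATISFIABLE

From the singleton clause (b), b = True.
From the singleton clause (¬c), c = False.
From the singleton clause (e), e = True.
But (¬e) is also a unit clause — contradiction.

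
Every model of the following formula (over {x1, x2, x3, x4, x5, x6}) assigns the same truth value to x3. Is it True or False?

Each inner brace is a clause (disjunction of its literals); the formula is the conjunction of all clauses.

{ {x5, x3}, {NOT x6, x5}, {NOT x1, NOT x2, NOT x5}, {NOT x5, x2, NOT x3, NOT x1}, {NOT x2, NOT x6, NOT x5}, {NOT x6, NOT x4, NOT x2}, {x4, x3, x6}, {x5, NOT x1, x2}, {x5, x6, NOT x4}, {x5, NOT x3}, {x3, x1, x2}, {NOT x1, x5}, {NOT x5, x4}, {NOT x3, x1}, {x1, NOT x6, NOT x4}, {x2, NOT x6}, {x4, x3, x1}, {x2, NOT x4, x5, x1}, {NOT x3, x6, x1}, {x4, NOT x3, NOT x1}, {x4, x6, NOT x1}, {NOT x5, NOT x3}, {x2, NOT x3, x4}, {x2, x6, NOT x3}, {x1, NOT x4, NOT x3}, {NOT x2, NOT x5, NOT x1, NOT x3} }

Suppose x3 = true.
From the singleton clause (x5), x5 = true.
That conflicts with the unit clause (NOT x5).
So every satisfying assignment has x3 = False.

False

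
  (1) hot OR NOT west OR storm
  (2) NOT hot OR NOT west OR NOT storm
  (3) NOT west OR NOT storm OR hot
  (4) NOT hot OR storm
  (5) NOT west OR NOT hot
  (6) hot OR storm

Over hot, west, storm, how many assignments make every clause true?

2

There are 2^3 = 8 truth assignments over (hot, west, storm).
Check each against the 6 clauses (columns in the order hot, west, storm):
  F F F  ✗ fails (hot OR storm)
  F F T  ✓ satisfies all
  F T F  ✗ fails (hot OR NOT west OR storm)
  F T T  ✗ fails (NOT west OR NOT storm OR hot)
  T F F  ✗ fails (NOT hot OR storm)
  T F T  ✓ satisfies all
  T T F  ✗ fails (NOT hot OR storm)
  T T T  ✗ fails (NOT hot OR NOT west OR NOT storm)
2 of the 8 rows are models.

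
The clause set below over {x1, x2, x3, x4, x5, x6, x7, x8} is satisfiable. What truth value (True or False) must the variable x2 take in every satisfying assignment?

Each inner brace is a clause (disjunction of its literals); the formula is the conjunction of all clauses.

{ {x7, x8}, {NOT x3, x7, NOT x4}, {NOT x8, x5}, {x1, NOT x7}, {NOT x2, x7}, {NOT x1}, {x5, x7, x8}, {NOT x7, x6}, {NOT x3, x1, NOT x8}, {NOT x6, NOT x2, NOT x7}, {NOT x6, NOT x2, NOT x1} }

False

Suppose x2 = true.
Unit clause (x7) forces x7 = true.
Unit clause (x1) forces x1 = true.
Now (NOT x1) is unsatisfied and unit — conflict.
So every satisfying assignment has x2 = False.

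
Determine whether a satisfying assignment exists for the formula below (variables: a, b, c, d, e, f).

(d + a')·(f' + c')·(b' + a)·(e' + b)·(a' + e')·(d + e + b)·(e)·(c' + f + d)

(e) alone gives e = 1.
(b) alone gives b = 1.
(a) alone gives a = 1.
That conflicts with the unit clause (a').
No assignment satisfies every clause.

No, unsatisfiable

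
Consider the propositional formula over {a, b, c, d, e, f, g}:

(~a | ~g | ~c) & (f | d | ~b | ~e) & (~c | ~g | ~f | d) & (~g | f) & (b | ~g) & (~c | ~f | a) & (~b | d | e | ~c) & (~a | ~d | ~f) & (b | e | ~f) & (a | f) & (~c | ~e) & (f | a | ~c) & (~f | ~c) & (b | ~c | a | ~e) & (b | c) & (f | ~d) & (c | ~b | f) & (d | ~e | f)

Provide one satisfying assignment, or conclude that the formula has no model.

a: 1,  b: 0,  c: 1,  d: 0,  e: 0,  f: 0,  g: 0

Suppose g = 0.
Suppose a = 1.
Suppose d = 0.
Suppose c = 1.
(~e) alone gives e = 0.
(~b) alone gives b = 0.
(~f) alone gives f = 0.
All clauses are satisfied.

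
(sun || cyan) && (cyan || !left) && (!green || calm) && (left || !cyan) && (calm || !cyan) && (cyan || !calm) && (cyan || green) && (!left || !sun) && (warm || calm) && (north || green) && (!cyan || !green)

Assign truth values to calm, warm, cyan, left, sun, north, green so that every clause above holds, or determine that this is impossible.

Branch on sun: set sun = false.
The clause (cyan) is unit, so cyan = true.
The clause (left) is unit, so left = true.
The clause (calm) is unit, so calm = true.
The clause (!green) is unit, so green = false.
The clause (north) is unit, so north = true.
No clause remains; warm is free.

calm ↦ true; warm ↦ true; cyan ↦ true; left ↦ true; sun ↦ false; north ↦ true; green ↦ false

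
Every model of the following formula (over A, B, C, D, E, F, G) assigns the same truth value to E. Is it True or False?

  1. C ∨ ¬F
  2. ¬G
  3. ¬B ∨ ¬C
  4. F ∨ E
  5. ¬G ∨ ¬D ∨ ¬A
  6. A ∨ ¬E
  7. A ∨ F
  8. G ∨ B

True

Suppose E = False.
Unit clause (¬G) forces G = False.
Unit clause (F) forces F = True.
Unit clause (C) forces C = True.
Unit clause (¬B) forces B = False.
But (B) is also a unit clause — contradiction.
So every satisfying assignment has E = True.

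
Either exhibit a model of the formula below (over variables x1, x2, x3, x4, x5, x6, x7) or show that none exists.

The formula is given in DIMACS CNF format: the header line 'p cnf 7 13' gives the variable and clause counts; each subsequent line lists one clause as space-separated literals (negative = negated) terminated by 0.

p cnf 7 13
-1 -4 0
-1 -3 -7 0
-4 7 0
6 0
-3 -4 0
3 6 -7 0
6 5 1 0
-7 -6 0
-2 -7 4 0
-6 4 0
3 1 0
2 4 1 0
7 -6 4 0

UNSATISFIABLE

From the singleton clause (x6), x6 = True.
From the singleton clause (¬x7), x7 = False.
From the singleton clause (¬x4), x4 = False.
That conflicts with the unit clause (x4).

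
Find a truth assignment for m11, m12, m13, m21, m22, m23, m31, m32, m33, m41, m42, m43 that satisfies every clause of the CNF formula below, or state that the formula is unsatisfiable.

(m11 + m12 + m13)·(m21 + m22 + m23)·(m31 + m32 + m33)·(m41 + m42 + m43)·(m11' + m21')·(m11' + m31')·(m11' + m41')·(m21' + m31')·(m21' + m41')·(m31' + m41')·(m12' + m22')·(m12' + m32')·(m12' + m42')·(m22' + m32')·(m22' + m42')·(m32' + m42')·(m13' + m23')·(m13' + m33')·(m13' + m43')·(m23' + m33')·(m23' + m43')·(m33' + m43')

UNSATISFIABLE

Branch on m11: set m11 = 0.
Branch on m12: set m12 = 1.
From the singleton clause (m22'), m22 = 0.
From the singleton clause (m32'), m32 = 0.
From the singleton clause (m42'), m42 = 0.
Branch on m21: set m21 = 1.
From the singleton clause (m31'), m31 = 0.
From the singleton clause (m33), m33 = 1.
From the singleton clause (m41'), m41 = 0.
From the singleton clause (m43), m43 = 1.
Now (m43') is unsatisfied and unit — conflict.
Undo m21 and try m21 = 0.
From the singleton clause (m23), m23 = 1.
From the singleton clause (m13'), m13 = 0.
From the singleton clause (m33'), m33 = 0.
From the singleton clause (m31), m31 = 1.
From the singleton clause (m41'), m41 = 0.
From the singleton clause (m43), m43 = 1.
Now (m43') is unsatisfied and unit — conflict.
Neither m21 = 1 nor m21 = 0 works.
Undo m12 and try m12 = 0.
From the singleton clause (m13), m13 = 1.
From the singleton clause (m23'), m23 = 0.
From the singleton clause (m33'), m33 = 0.
From the singleton clause (m43'), m43 = 0.
Branch on m21: set m21 = 1.
From the singleton clause (m31'), m31 = 0.
From the singleton clause (m32), m32 = 1.
From the singleton clause (m41'), m41 = 0.
From the singleton clause (m42), m42 = 1.
Now (m42') is unsatisfied and unit — conflict.
Undo m21 and try m21 = 0.
From the singleton clause (m22), m22 = 1.
From the singleton clause (m32'), m32 = 0.
From the singleton clause (m31), m31 = 1.
From the singleton clause (m41'), m41 = 0.
From the singleton clause (m42), m42 = 1.
Now (m42') is unsatisfied and unit — conflict.
Neither m21 = 1 nor m21 = 0 works.
Neither m12 = 1 nor m12 = 0 works.
Undo m11 and try m11 = 1.
From the singleton clause (m21'), m21 = 0.
From the singleton clause (m31'), m31 = 0.
From the singleton clause (m41'), m41 = 0.
Branch on m22: set m22 = 1.
From the singleton clause (m12'), m12 = 0.
From the singleton clause (m32'), m32 = 0.
From the singleton clause (m33), m33 = 1.
From the singleton clause (m42'), m42 = 0.
From the singleton clause (m43), m43 = 1.
Now (m43') is unsatisfied and unit — conflict.
Undo m22 and try m22 = 0.
From the singleton clause (m23), m23 = 1.
From the singleton clause (m13'), m13 = 0.
From the singleton clause (m33'), m33 = 0.
From the singleton clause (m32), m32 = 1.
From the singleton clause (m12'), m12 = 0.
From the singleton clause (m42'), m42 = 0.
From the singleton clause (m43), m43 = 1.
Now (m43') is unsatisfied and unit — conflict.
Neither m22 = 1 nor m22 = 0 works.
Neither m11 = 1 nor m11 = 0 works.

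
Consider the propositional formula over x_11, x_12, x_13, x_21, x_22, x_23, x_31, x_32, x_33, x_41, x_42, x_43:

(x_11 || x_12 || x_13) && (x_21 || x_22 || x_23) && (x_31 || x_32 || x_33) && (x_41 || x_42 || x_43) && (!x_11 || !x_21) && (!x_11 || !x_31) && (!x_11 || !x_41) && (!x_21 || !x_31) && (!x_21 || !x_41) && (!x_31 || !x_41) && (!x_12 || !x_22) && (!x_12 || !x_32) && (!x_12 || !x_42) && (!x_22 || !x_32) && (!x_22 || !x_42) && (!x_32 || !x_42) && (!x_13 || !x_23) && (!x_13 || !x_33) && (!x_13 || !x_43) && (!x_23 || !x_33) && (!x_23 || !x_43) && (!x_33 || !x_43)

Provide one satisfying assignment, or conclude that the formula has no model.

Case x_11 = false:
Case x_12 = true:
From the singleton clause (!x_22), x_22 = false.
From the singleton clause (!x_32), x_32 = false.
From the singleton clause (!x_42), x_42 = false.
Case x_21 = true:
From the singleton clause (!x_31), x_31 = false.
From the singleton clause (x_33), x_33 = true.
From the singleton clause (!x_41), x_41 = false.
From the singleton clause (x_43), x_43 = true.
But (!x_43) is also a unit clause — contradiction.
So x_21 must be the other value — set x_21 = false.
From the singleton clause (x_23), x_23 = true.
From the singleton clause (!x_13), x_13 = false.
From the singleton clause (!x_33), x_33 = false.
From the singleton clause (x_31), x_31 = true.
From the singleton clause (!x_41), x_41 = false.
From the singleton clause (x_43), x_43 = true.
But (!x_43) is also a unit clause — contradiction.
Either choice for x_21 ends in contradiction.
So x_12 must be the other value — set x_12 = false.
From the singleton clause (x_13), x_13 = true.
From the singleton clause (!x_23), x_23 = false.
From the singleton clause (!x_33), x_33 = false.
From the singleton clause (!x_43), x_43 = false.
Case x_21 = true:
From the singleton clause (!x_31), x_31 = false.
From the singleton clause (x_32), x_32 = true.
From the singleton clause (!x_41), x_41 = false.
From the singleton clause (x_42), x_42 = true.
But (!x_42) is also a unit clause — contradiction.
So x_21 must be the other value — set x_21 = false.
From the singleton clause (x_22), x_22 = true.
From the singleton clause (!x_32), x_32 = false.
From the singleton clause (x_31), x_31 = true.
From the singleton clause (!x_41), x_41 = false.
From the singleton clause (x_42), x_42 = true.
But (!x_42) is also a unit clause — contradiction.
Either choice for x_21 ends in contradiction.
Either choice for x_12 ends in contradiction.
So x_11 must be the other value — set x_11 = true.
From the singleton clause (!x_21), x_21 = false.
From the singleton clause (!x_31), x_31 = false.
From the singleton clause (!x_41), x_41 = false.
Case x_22 = true:
From the singleton clause (!x_12), x_12 = false.
From the singleton clause (!x_32), x_32 = false.
From the singleton clause (x_33), x_33 = true.
From the singleton clause (!x_42), x_42 = false.
From the singleton clause (x_43), x_43 = true.
But (!x_43) is also a unit clause — contradiction.
So x_22 must be the other value — set x_22 = false.
From the singleton clause (x_23), x_23 = true.
From the singleton clause (!x_13), x_13 = false.
From the singleton clause (!x_33), x_33 = false.
From the singleton clause (x_32), x_32 = true.
From the singleton clause (!x_12), x_12 = false.
From the singleton clause (!x_42), x_42 = false.
From the singleton clause (x_43), x_43 = true.
But (!x_43) is also a unit clause — contradiction.
Either choice for x_22 ends in contradiction.
Either choice for x_11 ends in contradiction.

UNSATISFIABLE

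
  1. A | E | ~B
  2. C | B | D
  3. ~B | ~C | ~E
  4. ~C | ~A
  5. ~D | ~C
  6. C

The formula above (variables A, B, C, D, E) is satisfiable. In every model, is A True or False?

Suppose A = 1.
Unit clause (~C) forces C = 0.
Now (C) is unsatisfied and unit — conflict.
So every satisfying assignment has A = False.

False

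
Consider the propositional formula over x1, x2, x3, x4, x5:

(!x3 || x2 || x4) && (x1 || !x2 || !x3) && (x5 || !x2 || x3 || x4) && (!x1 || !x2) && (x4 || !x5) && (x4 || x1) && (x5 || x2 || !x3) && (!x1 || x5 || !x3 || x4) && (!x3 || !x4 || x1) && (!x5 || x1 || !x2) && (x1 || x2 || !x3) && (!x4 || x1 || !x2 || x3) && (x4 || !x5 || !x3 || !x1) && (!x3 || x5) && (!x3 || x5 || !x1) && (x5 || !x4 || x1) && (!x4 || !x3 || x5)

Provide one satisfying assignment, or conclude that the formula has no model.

Case x1 = true:
From the singleton clause (!x2), x2 = false.
Case x3 = false:
Case x4 = true:
Every clause is now satisfied; x5 is unconstrained.

x1=true,  x2=false,  x3=false,  x4=true,  x5=true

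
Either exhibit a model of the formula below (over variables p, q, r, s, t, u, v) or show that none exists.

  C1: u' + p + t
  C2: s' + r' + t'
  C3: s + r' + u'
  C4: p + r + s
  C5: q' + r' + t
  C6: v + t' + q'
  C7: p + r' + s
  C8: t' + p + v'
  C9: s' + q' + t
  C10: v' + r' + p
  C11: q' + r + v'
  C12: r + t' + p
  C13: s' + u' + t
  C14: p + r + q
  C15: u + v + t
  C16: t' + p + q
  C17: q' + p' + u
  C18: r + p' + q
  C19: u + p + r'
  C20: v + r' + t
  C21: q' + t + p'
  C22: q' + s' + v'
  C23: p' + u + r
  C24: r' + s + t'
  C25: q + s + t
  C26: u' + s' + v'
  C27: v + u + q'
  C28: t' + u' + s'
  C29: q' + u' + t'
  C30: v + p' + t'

Suppose u = 0.
Suppose v = 1.
Suppose t = 0.
Suppose q = 0.
Unit clause (s) forces s = 1.
Suppose r = 1.
Unit clause (p) forces p = 1.
All clauses are satisfied.

p=1,  q=0,  r=1,  s=1,  t=0,  u=0,  v=1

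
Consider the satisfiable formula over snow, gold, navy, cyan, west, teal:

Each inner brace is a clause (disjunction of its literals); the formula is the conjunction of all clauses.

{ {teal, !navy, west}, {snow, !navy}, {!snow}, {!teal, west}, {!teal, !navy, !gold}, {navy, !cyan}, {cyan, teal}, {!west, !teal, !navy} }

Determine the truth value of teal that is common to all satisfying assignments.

Suppose teal = false.
The clause (!snow) is unit, so snow = false.
The clause (!navy) is unit, so navy = false.
The clause (!cyan) is unit, so cyan = false.
That conflicts with the unit clause (cyan).
So every satisfying assignment has teal = True.

True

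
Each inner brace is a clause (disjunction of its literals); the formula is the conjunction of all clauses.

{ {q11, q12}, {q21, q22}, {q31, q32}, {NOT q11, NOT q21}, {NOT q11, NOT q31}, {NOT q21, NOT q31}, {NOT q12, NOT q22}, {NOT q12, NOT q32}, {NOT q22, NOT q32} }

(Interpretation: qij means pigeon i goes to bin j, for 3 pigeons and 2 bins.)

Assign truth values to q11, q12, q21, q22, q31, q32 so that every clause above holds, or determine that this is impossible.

UNSATISFIABLE

Case q11 = true:
From the singleton clause (NOT q21), q21 = false.
From the singleton clause (q22), q22 = true.
From the singleton clause (NOT q31), q31 = false.
From the singleton clause (q32), q32 = true.
But (NOT q32) is also a unit clause — contradiction.
Backtrack on q11: now try q11 = false.
From the singleton clause (q12), q12 = true.
From the singleton clause (NOT q22), q22 = false.
From the singleton clause (q21), q21 = true.
From the singleton clause (NOT q31), q31 = false.
From the singleton clause (q32), q32 = true.
But (NOT q32) is also a unit clause — contradiction.
Either choice for q11 ends in contradiction.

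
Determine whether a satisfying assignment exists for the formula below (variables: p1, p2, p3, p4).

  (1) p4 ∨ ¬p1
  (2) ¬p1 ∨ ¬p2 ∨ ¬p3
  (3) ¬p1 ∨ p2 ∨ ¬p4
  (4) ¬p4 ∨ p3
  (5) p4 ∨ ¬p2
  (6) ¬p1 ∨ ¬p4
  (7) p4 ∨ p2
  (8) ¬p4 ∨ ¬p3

No

Branch on p4: set p4 = True.
The clause (p3) is unit, so p3 = True.
But (¬p3) is also a unit clause — contradiction.
Backtrack on p4: now try p4 = False.
The clause (¬p1) is unit, so p1 = False.
The clause (¬p2) is unit, so p2 = False.
But (p2) is also a unit clause — contradiction.
Neither p4 = True nor p4 = False works.
No assignment satisfies every clause.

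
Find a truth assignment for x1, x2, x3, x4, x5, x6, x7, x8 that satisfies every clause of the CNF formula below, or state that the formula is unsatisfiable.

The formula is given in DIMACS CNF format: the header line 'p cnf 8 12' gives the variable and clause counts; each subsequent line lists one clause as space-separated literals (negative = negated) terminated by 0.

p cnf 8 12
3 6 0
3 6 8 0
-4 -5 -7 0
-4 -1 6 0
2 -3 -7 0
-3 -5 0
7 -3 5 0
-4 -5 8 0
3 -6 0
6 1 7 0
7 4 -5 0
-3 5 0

UNSATISFIABLE

Case x3 = True:
From the singleton clause (¬x5), x5 = False.
Now (x5) is unsatisfied and unit — conflict.
Backtrack on x3: now try x3 = False.
From the singleton clause (x6), x6 = True.
Now (¬x6) is unsatisfied and unit — conflict.
Neither x3 = True nor x3 = False works.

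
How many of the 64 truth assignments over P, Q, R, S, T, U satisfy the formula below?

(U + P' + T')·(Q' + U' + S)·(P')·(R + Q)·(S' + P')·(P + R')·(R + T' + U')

There are 2^6 = 64 truth assignments over (P, Q, R, S, T, U).
Split on T. With T = 1, the clauses containing T are satisfied and T' drops from the rest; 2 of the 2^5 = 32 assignments to the other variables satisfy what remains.
With T = 0, by the same count on the reduced clause set, 3 assignments work.
Total: 2 + 3 = 5.

5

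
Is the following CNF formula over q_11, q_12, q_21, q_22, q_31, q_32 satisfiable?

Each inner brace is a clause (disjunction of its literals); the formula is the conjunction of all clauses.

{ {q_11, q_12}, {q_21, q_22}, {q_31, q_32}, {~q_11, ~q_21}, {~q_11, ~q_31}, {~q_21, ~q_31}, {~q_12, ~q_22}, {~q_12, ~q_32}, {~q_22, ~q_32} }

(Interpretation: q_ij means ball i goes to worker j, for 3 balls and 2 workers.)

Case q_11 = 1:
(~q_21) alone gives q_21 = 0.
(q_22) alone gives q_22 = 1.
(~q_31) alone gives q_31 = 0.
(q_32) alone gives q_32 = 1.
But (~q_32) is also a unit clause — contradiction.
Undo q_11 and try q_11 = 0.
(q_12) alone gives q_12 = 1.
(~q_22) alone gives q_22 = 0.
(q_21) alone gives q_21 = 1.
(~q_31) alone gives q_31 = 0.
(q_32) alone gives q_32 = 1.
But (~q_32) is also a unit clause — contradiction.
Either choice for q_11 ends in contradiction.
No assignment satisfies every clause.

No, unsatisfiable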